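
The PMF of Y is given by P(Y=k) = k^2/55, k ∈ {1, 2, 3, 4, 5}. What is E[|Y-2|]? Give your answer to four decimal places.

E[|Y-2|] = Σ |y-2|·P(Y=y)
 = 1·1/55 + 0·4/55 + 1·9/55 + 2·16/55 + 3·5/11
 = 1/55 + 0 + 9/55 + 32/55 + 15/11
 = 117/55

2.1273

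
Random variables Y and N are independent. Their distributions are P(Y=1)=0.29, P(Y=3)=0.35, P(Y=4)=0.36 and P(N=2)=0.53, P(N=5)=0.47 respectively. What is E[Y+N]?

E[Y+N] = Σ_y Σ_n (y+n) · P(Y=y)P(N=n)
 = 3·0.1537 + 6·0.1363 + 5·0.1855 + 8·0.1645 + 6·0.1908 + 9·0.1692
 = 0.4611 + 0.8178 + 0.9275 + 1.316 + 1.1448 + 1.5228
 = 6.19

6.19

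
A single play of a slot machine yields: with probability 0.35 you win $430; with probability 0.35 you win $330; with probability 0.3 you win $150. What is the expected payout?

311

E[payout] = 430·0.35 + 330·0.35 + 150·0.3
 = 150.5 + 115.5 + 45
 = 311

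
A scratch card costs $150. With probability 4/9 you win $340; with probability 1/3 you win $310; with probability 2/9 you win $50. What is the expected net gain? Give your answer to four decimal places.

E[payout] = 340·4/9 + 310·1/3 + 50·2/9
 = 1360/9 + 310/3 + 100/9
 = 2390/9
Net = 2390/9 - 150 = 1040/9

115.5556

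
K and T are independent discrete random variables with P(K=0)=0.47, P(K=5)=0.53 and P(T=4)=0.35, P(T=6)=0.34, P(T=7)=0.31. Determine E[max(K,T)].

5.7955

E[max(K,T)] = Σ_k Σ_t max(k,t) · P(K=k)P(T=t)
 = 4·0.1645 + 6·0.1598 + 7·0.1457 + 5·0.1855 + 6·0.1802 + 7·0.1643
 = 0.658 + 0.9588 + 1.0199 + 0.9275 + 1.0812 + 1.1501
 = 5.7955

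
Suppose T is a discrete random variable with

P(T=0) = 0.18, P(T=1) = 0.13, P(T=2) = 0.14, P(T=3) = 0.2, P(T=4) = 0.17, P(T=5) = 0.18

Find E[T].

E[T] = Σ t·P(T=t)
 = 0·0.18 + 1·0.13 + 2·0.14 + 3·0.2 + 4·0.17 + 5·0.18
 = 0 + 0.13 + 0.28 + 0.6 + 0.68 + 0.9
 = 2.59

2.59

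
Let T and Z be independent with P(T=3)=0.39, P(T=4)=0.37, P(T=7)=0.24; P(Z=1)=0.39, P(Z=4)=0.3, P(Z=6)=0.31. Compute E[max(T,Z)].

E[max(T,Z)] = Σ_t Σ_z max(t,z) · P(T=t)P(Z=z)
 = 3·0.1521 + 4·0.117 + 6·0.1209 + 4·0.1443 + 4·0.111 + 6·0.1147 + 7·0.0936 + 7·0.072 + 7·0.0744
 = 0.4563 + 0.468 + 0.7254 + 0.5772 + 0.444 + 0.6882 + 0.6552 + 0.504 + 0.5208
 = 5.0391

5.0391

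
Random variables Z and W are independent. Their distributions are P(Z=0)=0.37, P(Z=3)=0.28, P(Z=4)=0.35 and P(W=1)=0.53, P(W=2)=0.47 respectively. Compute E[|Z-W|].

1.8578

E[|Z-W|] = Σ_z Σ_w |z-w| · P(Z=z)P(W=w)
 = 1·0.1961 + 2·0.1739 + 2·0.1484 + 1·0.1316 + 3·0.1855 + 2·0.1645
 = 0.1961 + 0.3478 + 0.2968 + 0.1316 + 0.5565 + 0.329
 = 1.8578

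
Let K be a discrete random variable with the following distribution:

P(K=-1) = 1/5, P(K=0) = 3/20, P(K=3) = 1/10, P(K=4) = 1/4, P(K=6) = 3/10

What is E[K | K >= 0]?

P(K >= 0) = 3/20 + 1/10 + 1/4 + 3/10 = 4/5.
E[K | K >= 0] = [0·3/20 + 3·1/10 + 4·1/4 + 6·3/10] / (4/5)
 = 31/10 / (4/5)
 = 31/8

3.875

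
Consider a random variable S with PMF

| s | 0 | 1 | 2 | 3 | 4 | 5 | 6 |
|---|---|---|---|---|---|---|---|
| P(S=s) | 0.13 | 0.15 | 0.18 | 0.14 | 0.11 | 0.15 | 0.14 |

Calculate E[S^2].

E[S^2] = Σ s^2·P(S=s)
 = 0·0.13 + 1·0.15 + 4·0.18 + 9·0.14 + 16·0.11 + 25·0.15 + 36·0.14
 = 0 + 0.15 + 0.72 + 1.26 + 1.76 + 3.75 + 5.04
 = 12.68

12.68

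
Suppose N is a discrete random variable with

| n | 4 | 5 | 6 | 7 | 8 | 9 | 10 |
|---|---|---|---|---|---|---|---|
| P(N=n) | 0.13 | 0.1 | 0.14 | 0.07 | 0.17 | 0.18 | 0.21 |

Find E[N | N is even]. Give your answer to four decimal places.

7.4154

P(N is even) = 0.13 + 0.14 + 0.17 + 0.21 = 0.65.
E[N | N is even] = [4·0.13 + 6·0.14 + 8·0.17 + 10·0.21] / 0.65
 = 4.82 / 0.65
 = 482/65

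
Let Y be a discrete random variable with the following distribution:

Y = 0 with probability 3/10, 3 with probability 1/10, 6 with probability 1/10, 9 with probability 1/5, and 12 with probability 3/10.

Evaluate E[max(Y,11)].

11.3

E[max(Y,11)] = Σ max(y,11)·P(Y=y)
 = 11·3/10 + 11·1/10 + 11·1/10 + 11·1/5 + 12·3/10
 = 33/10 + 11/10 + 11/10 + 11/5 + 18/5
 = 113/10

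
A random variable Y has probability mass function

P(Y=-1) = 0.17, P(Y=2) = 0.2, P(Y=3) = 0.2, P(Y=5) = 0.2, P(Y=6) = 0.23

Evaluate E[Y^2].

16.05

E[Y^2] = Σ y^2·P(Y=y)
 = 1·0.17 + 4·0.2 + 9·0.2 + 25·0.2 + 36·0.23
 = 0.17 + 0.8 + 1.8 + 5 + 8.28
 = 16.05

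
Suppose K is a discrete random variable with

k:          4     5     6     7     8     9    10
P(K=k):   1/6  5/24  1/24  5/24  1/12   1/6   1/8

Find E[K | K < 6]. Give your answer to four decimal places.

P(K < 6) = 1/6 + 5/24 = 3/8.
E[K | K < 6] = [4·1/6 + 5·5/24] / (3/8)
 = 41/24 / (3/8)
 = 41/9

4.5556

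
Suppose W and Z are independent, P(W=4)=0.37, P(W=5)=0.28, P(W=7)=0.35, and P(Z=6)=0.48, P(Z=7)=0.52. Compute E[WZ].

E[WZ] = Σ_w Σ_z wz · P(W=w)P(Z=z)
 = 24·0.1776 + 28·0.1924 + 30·0.1344 + 35·0.1456 + 42·0.168 + 49·0.182
 = 4.2624 + 5.3872 + 4.032 + 5.096 + 7.056 + 8.918
 = 34.7516

34.7516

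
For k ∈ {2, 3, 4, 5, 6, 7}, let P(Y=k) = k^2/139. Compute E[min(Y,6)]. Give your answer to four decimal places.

E[min(Y,6)] = Σ min(y,6)·P(Y=y)
 = 2·4/139 + 3·9/139 + 4·16/139 + 5·25/139 + 6·36/139 + 6·49/139
 = 8/139 + 27/139 + 64/139 + 125/139 + 216/139 + 294/139
 = 734/139

5.2806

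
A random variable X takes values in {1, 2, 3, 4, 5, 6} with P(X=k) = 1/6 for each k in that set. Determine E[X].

E[X] = Σ x·P(X=x)
 = 1·1/6 + 2·1/6 + 3·1/6 + 4·1/6 + 5·1/6 + 6·1/6
 = 1/6 + 1/3 + 1/2 + 2/3 + 5/6 + 1
 = 7/2

3.5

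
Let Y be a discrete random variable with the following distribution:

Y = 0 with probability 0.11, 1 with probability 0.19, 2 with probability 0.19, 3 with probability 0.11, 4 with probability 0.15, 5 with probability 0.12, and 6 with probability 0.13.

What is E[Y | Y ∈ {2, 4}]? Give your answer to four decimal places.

P(Y ∈ {2, 4}) = 0.19 + 0.15 = 0.34.
E[Y | Y ∈ {2, 4}] = [2·0.19 + 4·0.15] / 0.34
 = 0.98 / 0.34
 = 49/17

2.8824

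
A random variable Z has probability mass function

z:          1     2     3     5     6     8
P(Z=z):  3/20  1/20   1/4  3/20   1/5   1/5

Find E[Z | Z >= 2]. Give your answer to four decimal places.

5.1765

P(Z >= 2) = 1/20 + 1/4 + 3/20 + 1/5 + 1/5 = 17/20.
E[Z | Z >= 2] = [2·1/20 + 3·1/4 + 5·3/20 + 6·1/5 + 8·1/5] / (17/20)
 = 22/5 / (17/20)
 = 88/17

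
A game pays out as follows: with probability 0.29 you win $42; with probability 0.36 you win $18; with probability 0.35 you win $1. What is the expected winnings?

19.01

E[payout] = 42·0.29 + 18·0.36 + 1·0.35
 = 12.18 + 6.48 + 0.35
 = 19.01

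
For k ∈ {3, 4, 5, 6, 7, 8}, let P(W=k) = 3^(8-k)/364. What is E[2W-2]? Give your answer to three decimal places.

E[2W-2] = Σ (2w-2)·P(W=w)
 = 4·243/364 + 6·81/364 + 8·27/364 + 10·9/364 + 12·3/364 + 14·1/364
 = 243/91 + 243/182 + 54/91 + 45/182 + 9/91 + 1/26
 = 907/182

4.984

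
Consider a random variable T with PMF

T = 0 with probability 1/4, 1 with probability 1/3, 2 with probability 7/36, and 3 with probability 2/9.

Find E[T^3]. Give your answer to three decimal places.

E[T^3] = Σ t^3·P(T=t)
 = 0·1/4 + 1·1/3 + 8·7/36 + 27·2/9
 = 0 + 1/3 + 14/9 + 6
 = 71/9

7.889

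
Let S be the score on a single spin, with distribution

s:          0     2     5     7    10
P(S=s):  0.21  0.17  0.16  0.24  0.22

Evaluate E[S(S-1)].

E[S(S-1)] = Σ s(s-1)·P(S=s)
 = 0·0.21 + 2·0.17 + 20·0.16 + 42·0.24 + 90·0.22
 = 0 + 0.34 + 3.2 + 10.08 + 19.8
 = 33.42

33.42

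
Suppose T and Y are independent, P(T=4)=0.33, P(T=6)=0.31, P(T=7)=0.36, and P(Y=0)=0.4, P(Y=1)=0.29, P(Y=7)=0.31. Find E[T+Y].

8.16

E[T+Y] = Σ_t Σ_y (t+y) · P(T=t)P(Y=y)
 = 4·0.132 + 5·0.0957 + 11·0.1023 + 6·0.124 + 7·0.0899 + 13·0.0961 + 7·0.144 + 8·0.1044 + 14·0.1116
 = 0.528 + 0.4785 + 1.1253 + 0.744 + 0.6293 + 1.2493 + 1.008 + 0.8352 + 1.5624
 = 8.16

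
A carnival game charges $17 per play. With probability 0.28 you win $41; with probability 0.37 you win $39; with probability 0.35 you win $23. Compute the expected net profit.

16.96

E[payout] = 41·0.28 + 39·0.37 + 23·0.35
 = 11.48 + 14.43 + 8.05
 = 33.96
Net = 33.96 - 17 = 16.96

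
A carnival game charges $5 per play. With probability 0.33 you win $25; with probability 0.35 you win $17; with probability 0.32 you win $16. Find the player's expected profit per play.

E[payout] = 25·0.33 + 17·0.35 + 16·0.32
 = 8.25 + 5.95 + 5.12
 = 19.32
Net = 19.32 - 5 = 14.32

14.32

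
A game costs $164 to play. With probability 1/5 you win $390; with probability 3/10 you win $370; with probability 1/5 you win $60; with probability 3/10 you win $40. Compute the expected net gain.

49

E[payout] = 390·1/5 + 370·3/10 + 60·1/5 + 40·3/10
 = 78 + 111 + 12 + 12
 = 213
Net = 213 - 164 = 49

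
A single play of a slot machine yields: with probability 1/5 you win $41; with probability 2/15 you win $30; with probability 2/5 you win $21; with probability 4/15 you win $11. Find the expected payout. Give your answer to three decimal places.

23.533

E[payout] = 41·1/5 + 30·2/15 + 21·2/5 + 11·4/15
 = 41/5 + 4 + 42/5 + 44/15
 = 353/15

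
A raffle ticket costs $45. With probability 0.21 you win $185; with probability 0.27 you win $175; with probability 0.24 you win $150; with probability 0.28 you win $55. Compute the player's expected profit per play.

92.5

E[payout] = 185·0.21 + 175·0.27 + 150·0.24 + 55·0.28
 = 38.85 + 47.25 + 36 + 15.4
 = 137.5
Net = 137.5 - 45 = 92.5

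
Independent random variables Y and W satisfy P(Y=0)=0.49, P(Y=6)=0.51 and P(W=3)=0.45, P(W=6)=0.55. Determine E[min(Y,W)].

2.3715

E[min(Y,W)] = Σ_y Σ_w min(y,w) · P(Y=y)P(W=w)
 = 0·0.2205 + 0·0.2695 + 3·0.2295 + 6·0.2805
 = 0 + 0 + 0.6885 + 1.683
 = 2.3715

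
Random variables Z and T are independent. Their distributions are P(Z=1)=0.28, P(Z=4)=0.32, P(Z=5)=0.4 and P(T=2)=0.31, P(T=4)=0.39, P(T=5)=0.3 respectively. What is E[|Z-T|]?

1.5728

E[|Z-T|] = Σ_z Σ_t |z-t| · P(Z=z)P(T=t)
 = 1·0.0868 + 3·0.1092 + 4·0.084 + 2·0.0992 + 0·0.1248 + 1·0.096 + 3·0.124 + 1·0.156 + 0·0.12
 = 0.0868 + 0.3276 + 0.336 + 0.1984 + 0 + 0.096 + 0.372 + 0.156 + 0
 = 1.5728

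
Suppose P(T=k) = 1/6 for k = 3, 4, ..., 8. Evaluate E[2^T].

E[2^T] = Σ 2^t·P(T=t)
 = 8·1/6 + 16·1/6 + 32·1/6 + 64·1/6 + 128·1/6 + 256·1/6
 = 4/3 + 8/3 + 16/3 + 32/3 + 64/3 + 128/3
 = 84

84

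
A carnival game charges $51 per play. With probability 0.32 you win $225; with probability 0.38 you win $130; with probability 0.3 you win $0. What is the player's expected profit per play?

70.4

E[payout] = 225·0.32 + 130·0.38 + 0·0.3
 = 72 + 49.4 + 0
 = 121.4
Net = 121.4 - 51 = 70.4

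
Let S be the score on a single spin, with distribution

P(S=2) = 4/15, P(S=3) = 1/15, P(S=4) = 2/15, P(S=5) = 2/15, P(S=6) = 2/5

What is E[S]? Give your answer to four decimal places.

E[S] = Σ s·P(S=s)
 = 2·4/15 + 3·1/15 + 4·2/15 + 5·2/15 + 6·2/5
 = 8/15 + 1/5 + 8/15 + 2/3 + 12/5
 = 13/3

4.3333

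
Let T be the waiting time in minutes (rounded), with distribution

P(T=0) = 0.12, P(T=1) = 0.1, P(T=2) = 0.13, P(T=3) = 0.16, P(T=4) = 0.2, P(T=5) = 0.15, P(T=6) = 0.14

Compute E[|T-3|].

E[|T-3|] = Σ |t-3|·P(T=t)
 = 3·0.12 + 2·0.1 + 1·0.13 + 0·0.16 + 1·0.2 + 2·0.15 + 3·0.14
 = 0.36 + 0.2 + 0.13 + 0 + 0.2 + 0.3 + 0.42
 = 1.61

1.61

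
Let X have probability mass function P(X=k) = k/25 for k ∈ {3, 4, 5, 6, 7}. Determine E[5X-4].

E[5X-4] = Σ (5x-4)·P(X=x)
 = 11·3/25 + 16·4/25 + 21·1/5 + 26·6/25 + 31·7/25
 = 33/25 + 64/25 + 21/5 + 156/25 + 217/25
 = 23

23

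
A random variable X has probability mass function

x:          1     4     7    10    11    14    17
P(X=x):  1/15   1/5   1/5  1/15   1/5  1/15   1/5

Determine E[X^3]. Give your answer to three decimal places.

1579.867

E[X^3] = Σ x^3·P(X=x)
 = 1·1/15 + 64·1/5 + 343·1/5 + 1000·1/15 + 1331·1/5 + 2744·1/15 + 4913·1/5
 = 1/15 + 64/5 + 343/5 + 200/3 + 1331/5 + 2744/15 + 4913/5
 = 23698/15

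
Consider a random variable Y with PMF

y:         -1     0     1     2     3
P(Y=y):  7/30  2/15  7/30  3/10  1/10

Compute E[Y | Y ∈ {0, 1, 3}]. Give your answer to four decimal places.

1.1429

P(Y ∈ {0, 1, 3}) = 2/15 + 7/30 + 1/10 = 7/15.
E[Y | Y ∈ {0, 1, 3}] = [0·2/15 + 1·7/30 + 3·1/10] / (7/15)
 = 8/15 / (7/15)
 = 8/7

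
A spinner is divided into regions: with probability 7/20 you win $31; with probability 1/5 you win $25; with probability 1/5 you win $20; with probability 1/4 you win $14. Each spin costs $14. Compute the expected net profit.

9.35

E[payout] = 31·7/20 + 25·1/5 + 20·1/5 + 14·1/4
 = 217/20 + 5 + 4 + 7/2
 = 467/20
Net = 467/20 - 14 = 187/20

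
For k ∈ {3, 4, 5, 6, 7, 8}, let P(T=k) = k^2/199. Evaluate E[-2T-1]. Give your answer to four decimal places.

-13.9347

E[-2T-1] = Σ (-2t-1)·P(T=t)
 = (-7)·9/199 + (-9)·16/199 + (-11)·25/199 + (-13)·36/199 + (-15)·49/199 + (-17)·64/199
 = (-63/199) + (-144/199) + (-275/199) + (-468/199) + (-735/199) + (-1088/199)
 = -2773/199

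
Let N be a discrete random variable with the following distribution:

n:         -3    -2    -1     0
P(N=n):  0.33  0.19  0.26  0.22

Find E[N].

-1.63

E[N] = Σ n·P(N=n)
 = (-3)·0.33 + (-2)·0.19 + (-1)·0.26 + 0·0.22
 = (-0.99) + (-0.38) + (-0.26) + 0
 = -1.63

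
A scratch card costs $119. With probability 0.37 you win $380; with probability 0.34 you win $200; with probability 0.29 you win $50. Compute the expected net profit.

E[payout] = 380·0.37 + 200·0.34 + 50·0.29
 = 140.6 + 68 + 14.5
 = 223.1
Net = 223.1 - 119 = 104.1

104.1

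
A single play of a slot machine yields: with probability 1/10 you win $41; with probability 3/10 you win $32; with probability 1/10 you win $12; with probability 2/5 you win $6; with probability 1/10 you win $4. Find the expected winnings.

17.7

E[payout] = 41·1/10 + 32·3/10 + 12·1/10 + 6·2/5 + 4·1/10
 = 41/10 + 48/5 + 6/5 + 12/5 + 2/5
 = 177/10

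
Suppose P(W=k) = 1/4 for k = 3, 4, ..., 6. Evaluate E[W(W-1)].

17

E[W(W-1)] = Σ w(w-1)·P(W=w)
 = 6·1/4 + 12·1/4 + 20·1/4 + 30·1/4
 = 3/2 + 3 + 5 + 15/2
 = 17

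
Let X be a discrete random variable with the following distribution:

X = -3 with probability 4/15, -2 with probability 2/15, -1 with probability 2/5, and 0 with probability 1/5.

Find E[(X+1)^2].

1.4

E[(X+1)^2] = Σ (x+1)^2·P(X=x)
 = 4·4/15 + 1·2/15 + 0·2/5 + 1·1/5
 = 16/15 + 2/15 + 0 + 1/5
 = 7/5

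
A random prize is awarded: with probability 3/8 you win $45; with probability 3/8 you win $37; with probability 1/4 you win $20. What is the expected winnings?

35.75

E[payout] = 45·3/8 + 37·3/8 + 20·1/4
 = 135/8 + 111/8 + 5
 = 143/4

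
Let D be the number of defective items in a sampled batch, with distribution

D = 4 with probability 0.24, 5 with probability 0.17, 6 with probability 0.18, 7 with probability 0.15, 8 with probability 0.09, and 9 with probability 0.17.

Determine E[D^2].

E[D^2] = Σ d^2·P(D=d)
 = 16·0.24 + 25·0.17 + 36·0.18 + 49·0.15 + 64·0.09 + 81·0.17
 = 3.84 + 4.25 + 6.48 + 7.35 + 5.76 + 13.77
 = 41.45

41.45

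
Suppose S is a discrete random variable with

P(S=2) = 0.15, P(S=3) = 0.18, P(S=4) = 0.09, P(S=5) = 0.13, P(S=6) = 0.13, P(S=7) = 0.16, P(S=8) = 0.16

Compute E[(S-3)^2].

8.49

E[(S-3)^2] = Σ (s-3)^2·P(S=s)
 = 1·0.15 + 0·0.18 + 1·0.09 + 4·0.13 + 9·0.13 + 16·0.16 + 25·0.16
 = 0.15 + 0 + 0.09 + 0.52 + 1.17 + 2.56 + 4
 = 8.49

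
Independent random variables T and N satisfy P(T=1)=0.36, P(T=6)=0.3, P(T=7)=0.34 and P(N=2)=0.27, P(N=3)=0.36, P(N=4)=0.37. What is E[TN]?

E[TN] = Σ_t Σ_n tn · P(T=t)P(N=n)
 = 2·0.0972 + 3·0.1296 + 4·0.1332 + 12·0.081 + 18·0.108 + 24·0.111 + 14·0.0918 + 21·0.1224 + 28·0.1258
 = 0.1944 + 0.3888 + 0.5328 + 0.972 + 1.944 + 2.664 + 1.2852 + 2.5704 + 3.5224
 = 14.074

14.074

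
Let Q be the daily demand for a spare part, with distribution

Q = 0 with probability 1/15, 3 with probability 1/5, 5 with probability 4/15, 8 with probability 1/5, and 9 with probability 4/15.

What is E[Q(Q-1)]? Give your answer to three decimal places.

E[Q(Q-1)] = Σ q(q-1)·P(Q=q)
 = 0·1/15 + 6·1/5 + 20·4/15 + 56·1/5 + 72·4/15
 = 0 + 6/5 + 16/3 + 56/5 + 96/5
 = 554/15

36.933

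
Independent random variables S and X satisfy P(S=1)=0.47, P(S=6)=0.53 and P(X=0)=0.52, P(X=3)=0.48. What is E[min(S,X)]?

0.9888

E[min(S,X)] = Σ_s Σ_x min(s,x) · P(S=s)P(X=x)
 = 0·0.2444 + 1·0.2256 + 0·0.2756 + 3·0.2544
 = 0 + 0.2256 + 0 + 0.7632
 = 0.9888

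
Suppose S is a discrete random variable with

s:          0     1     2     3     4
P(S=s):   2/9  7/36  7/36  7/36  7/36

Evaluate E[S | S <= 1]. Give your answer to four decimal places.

0.4667

P(S <= 1) = 2/9 + 7/36 = 5/12.
E[S | S <= 1] = [0·2/9 + 1·7/36] / (5/12)
 = 7/36 / (5/12)
 = 7/15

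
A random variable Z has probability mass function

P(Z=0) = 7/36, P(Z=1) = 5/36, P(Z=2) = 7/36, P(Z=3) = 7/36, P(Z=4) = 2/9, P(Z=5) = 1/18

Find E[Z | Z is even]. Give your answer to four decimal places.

P(Z is even) = 7/36 + 7/36 + 2/9 = 11/18.
E[Z | Z is even] = [0·7/36 + 2·7/36 + 4·2/9] / (11/18)
 = 23/18 / (11/18)
 = 23/11

2.0909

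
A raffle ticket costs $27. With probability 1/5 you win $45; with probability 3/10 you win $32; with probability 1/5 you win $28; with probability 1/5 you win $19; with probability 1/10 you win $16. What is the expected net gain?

E[payout] = 45·1/5 + 32·3/10 + 28·1/5 + 19·1/5 + 16·1/10
 = 9 + 48/5 + 28/5 + 19/5 + 8/5
 = 148/5
Net = 148/5 - 27 = 13/5

2.6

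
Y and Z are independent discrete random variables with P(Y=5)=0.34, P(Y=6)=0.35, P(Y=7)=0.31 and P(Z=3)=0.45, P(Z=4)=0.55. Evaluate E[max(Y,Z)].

5.97

E[max(Y,Z)] = Σ_y Σ_z max(y,z) · P(Y=y)P(Z=z)
 = 5·0.153 + 5·0.187 + 6·0.1575 + 6·0.1925 + 7·0.1395 + 7·0.1705
 = 0.765 + 0.935 + 0.945 + 1.155 + 0.9765 + 1.1935
 = 5.97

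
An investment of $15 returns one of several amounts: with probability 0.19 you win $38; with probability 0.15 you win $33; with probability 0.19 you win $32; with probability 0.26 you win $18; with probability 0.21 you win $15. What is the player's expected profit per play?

E[payout] = 38·0.19 + 33·0.15 + 32·0.19 + 18·0.26 + 15·0.21
 = 7.22 + 4.95 + 6.08 + 4.68 + 3.15
 = 26.08
Net = 26.08 - 15 = 11.08

11.08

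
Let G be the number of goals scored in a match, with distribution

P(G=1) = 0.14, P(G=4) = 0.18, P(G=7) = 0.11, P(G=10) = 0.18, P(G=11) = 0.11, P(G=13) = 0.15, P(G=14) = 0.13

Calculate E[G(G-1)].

82.14

E[G(G-1)] = Σ g(g-1)·P(G=g)
 = 0·0.14 + 12·0.18 + 42·0.11 + 90·0.18 + 110·0.11 + 156·0.15 + 182·0.13
 = 0 + 2.16 + 4.62 + 16.2 + 12.1 + 23.4 + 23.66
 = 82.14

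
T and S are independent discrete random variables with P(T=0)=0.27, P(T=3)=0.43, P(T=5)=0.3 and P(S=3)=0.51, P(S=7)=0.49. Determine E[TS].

E[TS] = Σ_t Σ_s ts · P(T=t)P(S=s)
 = 0·0.1377 + 0·0.1323 + 9·0.2193 + 21·0.2107 + 15·0.153 + 35·0.147
 = 0 + 0 + 1.9737 + 4.4247 + 2.295 + 5.145
 = 13.8384

13.8384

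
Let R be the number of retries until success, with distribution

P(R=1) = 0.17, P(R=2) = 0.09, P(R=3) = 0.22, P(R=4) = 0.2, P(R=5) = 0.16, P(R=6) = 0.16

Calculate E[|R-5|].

E[|R-5|] = Σ |r-5|·P(R=r)
 = 4·0.17 + 3·0.09 + 2·0.22 + 1·0.2 + 0·0.16 + 1·0.16
 = 0.68 + 0.27 + 0.44 + 0.2 + 0 + 0.16
 = 1.75

1.75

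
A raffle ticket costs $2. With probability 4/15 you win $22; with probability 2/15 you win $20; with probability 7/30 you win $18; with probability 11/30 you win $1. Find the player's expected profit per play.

11.1

E[payout] = 22·4/15 + 20·2/15 + 18·7/30 + 1·11/30
 = 88/15 + 8/3 + 21/5 + 11/30
 = 131/10
Net = 131/10 - 2 = 111/10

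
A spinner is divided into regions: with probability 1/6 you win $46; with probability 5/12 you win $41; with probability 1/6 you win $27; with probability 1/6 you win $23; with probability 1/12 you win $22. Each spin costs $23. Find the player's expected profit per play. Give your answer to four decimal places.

E[payout] = 46·1/6 + 41·5/12 + 27·1/6 + 23·1/6 + 22·1/12
 = 23/3 + 205/12 + 9/2 + 23/6 + 11/6
 = 419/12
Net = 419/12 - 23 = 143/12

11.9167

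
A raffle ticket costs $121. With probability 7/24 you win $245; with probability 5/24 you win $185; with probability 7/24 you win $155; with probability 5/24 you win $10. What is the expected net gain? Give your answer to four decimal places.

36.2917

E[payout] = 245·7/24 + 185·5/24 + 155·7/24 + 10·5/24
 = 1715/24 + 925/24 + 1085/24 + 25/12
 = 3775/24
Net = 3775/24 - 121 = 871/24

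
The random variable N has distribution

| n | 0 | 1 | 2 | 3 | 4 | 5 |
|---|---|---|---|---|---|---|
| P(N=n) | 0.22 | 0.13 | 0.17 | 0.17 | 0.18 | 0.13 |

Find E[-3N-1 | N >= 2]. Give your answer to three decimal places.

P(N >= 2) = 0.17 + 0.17 + 0.18 + 0.13 = 0.65.
E[-3N-1 | N >= 2] = [(-7)·0.17 + (-10)·0.17 + (-13)·0.18 + (-16)·0.13] / 0.65
 = -7.31 / 0.65
 = -731/65

-11.246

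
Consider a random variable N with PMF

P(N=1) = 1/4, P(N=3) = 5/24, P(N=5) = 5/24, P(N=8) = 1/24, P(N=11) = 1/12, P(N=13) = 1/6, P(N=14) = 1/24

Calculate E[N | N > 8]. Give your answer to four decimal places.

12.5714

P(N > 8) = 1/12 + 1/6 + 1/24 = 7/24.
E[N | N > 8] = [11·1/12 + 13·1/6 + 14·1/24] / (7/24)
 = 11/3 / (7/24)
 = 88/7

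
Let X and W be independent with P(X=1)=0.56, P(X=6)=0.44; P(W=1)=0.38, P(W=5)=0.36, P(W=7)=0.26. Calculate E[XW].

E[XW] = Σ_x Σ_w xw · P(X=x)P(W=w)
 = 1·0.2128 + 5·0.2016 + 7·0.1456 + 6·0.1672 + 30·0.1584 + 42·0.1144
 = 0.2128 + 1.008 + 1.0192 + 1.0032 + 4.752 + 4.8048
 = 12.8

12.8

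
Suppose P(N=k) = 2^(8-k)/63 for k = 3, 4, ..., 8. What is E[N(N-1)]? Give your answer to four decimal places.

12.7619

E[N(N-1)] = Σ n(n-1)·P(N=n)
 = 6·32/63 + 12·16/63 + 20·8/63 + 30·4/63 + 42·2/63 + 56·1/63
 = 64/21 + 64/21 + 160/63 + 40/21 + 4/3 + 8/9
 = 268/21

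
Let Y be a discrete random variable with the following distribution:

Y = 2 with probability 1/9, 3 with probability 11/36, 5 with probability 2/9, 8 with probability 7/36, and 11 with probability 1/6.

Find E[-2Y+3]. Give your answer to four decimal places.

E[-2Y+3] = Σ (-2y+3)·P(Y=y)
 = (-1)·1/9 + (-3)·11/36 + (-7)·2/9 + (-13)·7/36 + (-19)·1/6
 = (-1/9) + (-11/12) + (-14/9) + (-91/36) + (-19/6)
 = -149/18

-8.2778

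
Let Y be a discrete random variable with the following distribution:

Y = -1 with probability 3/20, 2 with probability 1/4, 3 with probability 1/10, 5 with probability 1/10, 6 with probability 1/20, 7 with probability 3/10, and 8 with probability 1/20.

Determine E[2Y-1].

6.9

E[2Y-1] = Σ (2y-1)·P(Y=y)
 = (-3)·3/20 + 3·1/4 + 5·1/10 + 9·1/10 + 11·1/20 + 13·3/10 + 15·1/20
 = (-9/20) + 3/4 + 1/2 + 9/10 + 11/20 + 39/10 + 3/4
 = 69/10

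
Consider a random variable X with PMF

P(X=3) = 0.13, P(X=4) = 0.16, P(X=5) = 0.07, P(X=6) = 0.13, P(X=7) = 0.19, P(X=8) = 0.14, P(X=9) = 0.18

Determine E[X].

E[X] = Σ x·P(X=x)
 = 3·0.13 + 4·0.16 + 5·0.07 + 6·0.13 + 7·0.19 + 8·0.14 + 9·0.18
 = 0.39 + 0.64 + 0.35 + 0.78 + 1.33 + 1.12 + 1.62
 = 6.23

6.23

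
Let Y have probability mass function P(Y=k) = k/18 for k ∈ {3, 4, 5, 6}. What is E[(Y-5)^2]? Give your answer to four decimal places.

E[(Y-5)^2] = Σ (y-5)^2·P(Y=y)
 = 4·1/6 + 1·2/9 + 0·5/18 + 1·1/3
 = 2/3 + 2/9 + 0 + 1/3
 = 11/9

1.2222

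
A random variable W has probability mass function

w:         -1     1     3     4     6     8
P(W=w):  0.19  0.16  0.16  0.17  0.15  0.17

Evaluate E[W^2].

E[W^2] = Σ w^2·P(W=w)
 = 1·0.19 + 1·0.16 + 9·0.16 + 16·0.17 + 36·0.15 + 64·0.17
 = 0.19 + 0.16 + 1.44 + 2.72 + 5.4 + 10.88
 = 20.79

20.79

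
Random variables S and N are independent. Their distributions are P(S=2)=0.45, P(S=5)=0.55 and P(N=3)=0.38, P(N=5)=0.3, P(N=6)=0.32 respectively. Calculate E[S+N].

E[S+N] = Σ_s Σ_n (s+n) · P(S=s)P(N=n)
 = 5·0.171 + 7·0.135 + 8·0.144 + 8·0.209 + 10·0.165 + 11·0.176
 = 0.855 + 0.945 + 1.152 + 1.672 + 1.65 + 1.936
 = 8.21

8.21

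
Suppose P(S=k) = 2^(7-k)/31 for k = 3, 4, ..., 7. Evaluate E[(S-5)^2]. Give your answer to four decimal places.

E[(S-5)^2] = Σ (s-5)^2·P(S=s)
 = 4·16/31 + 1·8/31 + 0·4/31 + 1·2/31 + 4·1/31
 = 64/31 + 8/31 + 0 + 2/31 + 4/31
 = 78/31

2.5161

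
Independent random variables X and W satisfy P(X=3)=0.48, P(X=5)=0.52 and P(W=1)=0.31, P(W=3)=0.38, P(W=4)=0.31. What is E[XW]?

10.8676

E[XW] = Σ_x Σ_w xw · P(X=x)P(W=w)
 = 3·0.1488 + 9·0.1824 + 12·0.1488 + 5·0.1612 + 15·0.1976 + 20·0.1612
 = 0.4464 + 1.6416 + 1.7856 + 0.806 + 2.964 + 3.224
 = 10.8676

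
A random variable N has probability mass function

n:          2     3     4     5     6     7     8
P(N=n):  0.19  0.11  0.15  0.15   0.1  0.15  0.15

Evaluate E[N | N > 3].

6

P(N > 3) = 0.15 + 0.15 + 0.1 + 0.15 + 0.15 = 0.7.
E[N | N > 3] = [4·0.15 + 5·0.15 + 6·0.1 + 7·0.15 + 8·0.15] / 0.7
 = 4.2 / 0.7
 = 6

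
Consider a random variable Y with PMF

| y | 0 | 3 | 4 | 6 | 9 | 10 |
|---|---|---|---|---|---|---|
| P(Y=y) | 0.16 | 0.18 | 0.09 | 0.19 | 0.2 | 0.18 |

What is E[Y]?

E[Y] = Σ y·P(Y=y)
 = 0·0.16 + 3·0.18 + 4·0.09 + 6·0.19 + 9·0.2 + 10·0.18
 = 0 + 0.54 + 0.36 + 1.14 + 1.8 + 1.8
 = 5.64

5.64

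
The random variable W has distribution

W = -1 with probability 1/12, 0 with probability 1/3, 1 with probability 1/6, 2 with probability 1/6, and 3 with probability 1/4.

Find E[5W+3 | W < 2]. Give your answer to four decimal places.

P(W < 2) = 1/12 + 1/3 + 1/6 = 7/12.
E[5W+3 | W < 2] = [(-2)·1/12 + 3·1/3 + 8·1/6] / (7/12)
 = 13/6 / (7/12)
 = 26/7

3.7143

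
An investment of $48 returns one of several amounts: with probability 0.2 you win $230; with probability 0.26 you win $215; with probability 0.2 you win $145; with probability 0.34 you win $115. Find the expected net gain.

122

E[payout] = 230·0.2 + 215·0.26 + 145·0.2 + 115·0.34
 = 46 + 55.9 + 29 + 39.1
 = 170
Net = 170 - 48 = 122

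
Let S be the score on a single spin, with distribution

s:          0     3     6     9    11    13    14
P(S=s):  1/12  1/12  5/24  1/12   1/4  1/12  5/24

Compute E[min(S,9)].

E[min(S,9)] = Σ min(s,9)·P(S=s)
 = 0·1/12 + 3·1/12 + 6·5/24 + 9·1/12 + 9·1/4 + 9·1/12 + 9·5/24
 = 0 + 1/4 + 5/4 + 3/4 + 9/4 + 3/4 + 15/8
 = 57/8

7.125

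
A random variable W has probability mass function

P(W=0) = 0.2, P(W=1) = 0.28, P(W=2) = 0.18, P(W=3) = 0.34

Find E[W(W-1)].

E[W(W-1)] = Σ w(w-1)·P(W=w)
 = 0·0.2 + 0·0.28 + 2·0.18 + 6·0.34
 = 0 + 0 + 0.36 + 2.04
 = 2.4

2.4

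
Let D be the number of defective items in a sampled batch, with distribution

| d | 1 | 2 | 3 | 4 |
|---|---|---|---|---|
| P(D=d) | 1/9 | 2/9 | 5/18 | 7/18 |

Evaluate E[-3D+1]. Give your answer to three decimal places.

-7.833

E[-3D+1] = Σ (-3d+1)·P(D=d)
 = (-2)·1/9 + (-5)·2/9 + (-8)·5/18 + (-11)·7/18
 = (-2/9) + (-10/9) + (-20/9) + (-77/18)
 = -47/6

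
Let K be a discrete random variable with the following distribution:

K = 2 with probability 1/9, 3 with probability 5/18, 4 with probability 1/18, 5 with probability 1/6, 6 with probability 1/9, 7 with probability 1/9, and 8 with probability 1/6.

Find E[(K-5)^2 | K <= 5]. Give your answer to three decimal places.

3.545

P(K <= 5) = 1/9 + 5/18 + 1/18 + 1/6 = 11/18.
E[(K-5)^2 | K <= 5] = [9·1/9 + 4·5/18 + 1·1/18 + 0·1/6] / (11/18)
 = 13/6 / (11/18)
 = 39/11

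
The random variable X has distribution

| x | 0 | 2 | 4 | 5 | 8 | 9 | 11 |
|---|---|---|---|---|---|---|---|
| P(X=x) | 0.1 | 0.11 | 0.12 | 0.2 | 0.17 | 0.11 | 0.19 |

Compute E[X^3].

453.68

E[X^3] = Σ x^3·P(X=x)
 = 0·0.1 + 8·0.11 + 64·0.12 + 125·0.2 + 512·0.17 + 729·0.11 + 1331·0.19
 = 0 + 0.88 + 7.68 + 25 + 87.04 + 80.19 + 252.89
 = 453.68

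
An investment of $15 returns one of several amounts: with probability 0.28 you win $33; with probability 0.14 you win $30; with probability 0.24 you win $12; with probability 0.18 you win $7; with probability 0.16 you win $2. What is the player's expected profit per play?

2.9

E[payout] = 33·0.28 + 30·0.14 + 12·0.24 + 7·0.18 + 2·0.16
 = 9.24 + 4.2 + 2.88 + 1.26 + 0.32
 = 17.9
Net = 17.9 - 15 = 2.9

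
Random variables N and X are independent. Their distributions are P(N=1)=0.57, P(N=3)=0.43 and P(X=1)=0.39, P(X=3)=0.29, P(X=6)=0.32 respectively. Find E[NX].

E[NX] = Σ_n Σ_x nx · P(N=n)P(X=x)
 = 1·0.2223 + 3·0.1653 + 6·0.1824 + 3·0.1677 + 9·0.1247 + 18·0.1376
 = 0.2223 + 0.4959 + 1.0944 + 0.5031 + 1.1223 + 2.4768
 = 5.9148

5.9148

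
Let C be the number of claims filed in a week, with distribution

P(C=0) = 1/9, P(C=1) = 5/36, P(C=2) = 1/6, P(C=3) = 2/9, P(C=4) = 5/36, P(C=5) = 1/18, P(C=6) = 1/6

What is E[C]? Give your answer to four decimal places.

2.9722

E[C] = Σ c·P(C=c)
 = 0·1/9 + 1·5/36 + 2·1/6 + 3·2/9 + 4·5/36 + 5·1/18 + 6·1/6
 = 0 + 5/36 + 1/3 + 2/3 + 5/9 + 5/18 + 1
 = 107/36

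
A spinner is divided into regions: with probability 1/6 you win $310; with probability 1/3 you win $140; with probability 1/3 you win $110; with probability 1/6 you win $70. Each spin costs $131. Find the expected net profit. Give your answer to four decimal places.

15.6667

E[payout] = 310·1/6 + 140·1/3 + 110·1/3 + 70·1/6
 = 155/3 + 140/3 + 110/3 + 35/3
 = 440/3
Net = 440/3 - 131 = 47/3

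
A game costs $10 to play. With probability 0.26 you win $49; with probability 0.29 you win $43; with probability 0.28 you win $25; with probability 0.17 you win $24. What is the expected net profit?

E[payout] = 49·0.26 + 43·0.29 + 25·0.28 + 24·0.17
 = 12.74 + 12.47 + 7 + 4.08
 = 36.29
Net = 36.29 - 10 = 26.29

26.29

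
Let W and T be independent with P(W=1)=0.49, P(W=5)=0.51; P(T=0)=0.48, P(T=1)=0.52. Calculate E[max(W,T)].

E[max(W,T)] = Σ_w Σ_t max(w,t) · P(W=w)P(T=t)
 = 1·0.2352 + 1·0.2548 + 5·0.2448 + 5·0.2652
 = 0.2352 + 0.2548 + 1.224 + 1.326
 = 3.04

3.04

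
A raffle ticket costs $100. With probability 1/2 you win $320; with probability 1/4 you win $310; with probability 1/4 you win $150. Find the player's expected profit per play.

175

E[payout] = 320·1/2 + 310·1/4 + 150·1/4
 = 160 + 155/2 + 75/2
 = 275
Net = 275 - 100 = 175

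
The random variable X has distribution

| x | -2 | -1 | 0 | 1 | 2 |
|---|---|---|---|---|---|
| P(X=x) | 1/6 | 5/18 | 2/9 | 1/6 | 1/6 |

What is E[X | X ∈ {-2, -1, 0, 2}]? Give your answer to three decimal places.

P(X ∈ {-2, -1, 0, 2}) = 1/6 + 5/18 + 2/9 + 1/6 = 5/6.
E[X | X ∈ {-2, -1, 0, 2}] = [(-2)·1/6 + (-1)·5/18 + 0·2/9 + 2·1/6] / (5/6)
 = -5/18 / (5/6)
 = -1/3

-0.333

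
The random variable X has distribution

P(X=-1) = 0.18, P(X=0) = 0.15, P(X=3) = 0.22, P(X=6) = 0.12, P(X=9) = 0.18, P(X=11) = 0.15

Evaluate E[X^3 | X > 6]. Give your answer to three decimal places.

1002.636

P(X > 6) = 0.18 + 0.15 = 0.33.
E[X^3 | X > 6] = [729·0.18 + 1331·0.15] / 0.33
 = 330.87 / 0.33
 = 11029/11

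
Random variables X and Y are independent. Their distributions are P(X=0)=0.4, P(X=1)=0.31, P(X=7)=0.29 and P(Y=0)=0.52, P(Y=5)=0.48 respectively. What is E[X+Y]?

E[X+Y] = Σ_x Σ_y (x+y) · P(X=x)P(Y=y)
 = 0·0.208 + 5·0.192 + 1·0.1612 + 6·0.1488 + 7·0.1508 + 12·0.1392
 = 0 + 0.96 + 0.1612 + 0.8928 + 1.0556 + 1.6704
 = 4.74

4.74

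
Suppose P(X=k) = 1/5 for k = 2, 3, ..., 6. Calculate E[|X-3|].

E[|X-3|] = Σ |x-3|·P(X=x)
 = 1·1/5 + 0·1/5 + 1·1/5 + 2·1/5 + 3·1/5
 = 1/5 + 0 + 1/5 + 2/5 + 3/5
 = 7/5

1.4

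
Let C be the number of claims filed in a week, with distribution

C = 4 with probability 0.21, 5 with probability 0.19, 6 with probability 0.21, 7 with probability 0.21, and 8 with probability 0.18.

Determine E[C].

E[C] = Σ c·P(C=c)
 = 4·0.21 + 5·0.19 + 6·0.21 + 7·0.21 + 8·0.18
 = 0.84 + 0.95 + 1.26 + 1.47 + 1.44
 = 5.96

5.96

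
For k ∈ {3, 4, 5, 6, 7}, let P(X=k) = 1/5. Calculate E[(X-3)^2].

E[(X-3)^2] = Σ (x-3)^2·P(X=x)
 = 0·1/5 + 1·1/5 + 4·1/5 + 9·1/5 + 16·1/5
 = 0 + 1/5 + 4/5 + 9/5 + 16/5
 = 6

6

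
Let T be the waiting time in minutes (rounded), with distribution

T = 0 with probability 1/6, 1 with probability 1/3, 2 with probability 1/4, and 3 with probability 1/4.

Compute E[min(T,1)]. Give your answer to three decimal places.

E[min(T,1)] = Σ min(t,1)·P(T=t)
 = 0·1/6 + 1·1/3 + 1·1/4 + 1·1/4
 = 0 + 1/3 + 1/4 + 1/4
 = 5/6

0.833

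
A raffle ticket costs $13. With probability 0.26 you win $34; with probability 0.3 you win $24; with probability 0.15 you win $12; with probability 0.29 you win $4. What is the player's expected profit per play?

6

E[payout] = 34·0.26 + 24·0.3 + 12·0.15 + 4·0.29
 = 8.84 + 7.2 + 1.8 + 1.16
 = 19
Net = 19 - 13 = 6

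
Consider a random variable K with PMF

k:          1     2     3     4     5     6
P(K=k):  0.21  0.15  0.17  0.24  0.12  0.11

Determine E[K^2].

E[K^2] = Σ k^2·P(K=k)
 = 1·0.21 + 4·0.15 + 9·0.17 + 16·0.24 + 25·0.12 + 36·0.11
 = 0.21 + 0.6 + 1.53 + 3.84 + 3 + 3.96
 = 13.14

13.14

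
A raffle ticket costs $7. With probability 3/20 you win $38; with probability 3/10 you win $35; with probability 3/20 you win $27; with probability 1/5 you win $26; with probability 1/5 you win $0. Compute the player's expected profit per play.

E[payout] = 38·3/20 + 35·3/10 + 27·3/20 + 26·1/5 + 0·1/5
 = 57/10 + 21/2 + 81/20 + 26/5 + 0
 = 509/20
Net = 509/20 - 7 = 369/20

18.45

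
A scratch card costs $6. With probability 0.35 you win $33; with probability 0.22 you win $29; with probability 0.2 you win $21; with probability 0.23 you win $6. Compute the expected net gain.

E[payout] = 33·0.35 + 29·0.22 + 21·0.2 + 6·0.23
 = 11.55 + 6.38 + 4.2 + 1.38
 = 23.51
Net = 23.51 - 6 = 17.51

17.51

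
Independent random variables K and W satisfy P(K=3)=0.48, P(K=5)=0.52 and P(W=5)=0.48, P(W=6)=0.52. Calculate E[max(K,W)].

5.52

E[max(K,W)] = Σ_k Σ_w max(k,w) · P(K=k)P(W=w)
 = 5·0.2304 + 6·0.2496 + 5·0.2496 + 6·0.2704
 = 1.152 + 1.4976 + 1.248 + 1.6224
 = 5.52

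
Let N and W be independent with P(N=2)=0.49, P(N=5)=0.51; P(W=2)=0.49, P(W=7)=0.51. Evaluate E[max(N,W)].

E[max(N,W)] = Σ_n Σ_w max(n,w) · P(N=n)P(W=w)
 = 2·0.2401 + 7·0.2499 + 5·0.2499 + 7·0.2601
 = 0.4802 + 1.7493 + 1.2495 + 1.8207
 = 5.2997

5.2997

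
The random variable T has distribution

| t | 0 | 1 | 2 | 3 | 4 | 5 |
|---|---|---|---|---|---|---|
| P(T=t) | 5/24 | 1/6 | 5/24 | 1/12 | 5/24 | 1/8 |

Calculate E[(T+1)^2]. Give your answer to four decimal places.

E[(T+1)^2] = Σ (t+1)^2·P(T=t)
 = 1·5/24 + 4·1/6 + 9·5/24 + 16·1/12 + 25·5/24 + 36·1/8
 = 5/24 + 2/3 + 15/8 + 4/3 + 125/24 + 9/2
 = 331/24

13.7917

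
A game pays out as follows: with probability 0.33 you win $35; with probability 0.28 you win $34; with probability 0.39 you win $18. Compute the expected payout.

E[payout] = 35·0.33 + 34·0.28 + 18·0.39
 = 11.55 + 9.52 + 7.02
 = 28.09

28.09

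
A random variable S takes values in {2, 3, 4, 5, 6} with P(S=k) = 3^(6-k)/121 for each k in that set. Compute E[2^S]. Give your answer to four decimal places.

6.9752

E[2^S] = Σ 2^s·P(S=s)
 = 4·81/121 + 8·27/121 + 16·9/121 + 32·3/121 + 64·1/121
 = 324/121 + 216/121 + 144/121 + 96/121 + 64/121
 = 844/121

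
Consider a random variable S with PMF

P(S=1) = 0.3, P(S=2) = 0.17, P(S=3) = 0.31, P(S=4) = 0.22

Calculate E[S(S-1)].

E[S(S-1)] = Σ s(s-1)·P(S=s)
 = 0·0.3 + 2·0.17 + 6·0.31 + 12·0.22
 = 0 + 0.34 + 1.86 + 2.64
 = 4.84

4.84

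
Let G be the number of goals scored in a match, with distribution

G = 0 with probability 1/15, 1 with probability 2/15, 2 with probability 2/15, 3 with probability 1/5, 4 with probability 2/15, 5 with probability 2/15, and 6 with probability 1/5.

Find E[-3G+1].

E[-3G+1] = Σ (-3g+1)·P(G=g)
 = 1·1/15 + (-2)·2/15 + (-5)·2/15 + (-8)·1/5 + (-11)·2/15 + (-14)·2/15 + (-17)·1/5
 = 1/15 + (-4/15) + (-2/3) + (-8/5) + (-22/15) + (-28/15) + (-17/5)
 = -46/5

-9.2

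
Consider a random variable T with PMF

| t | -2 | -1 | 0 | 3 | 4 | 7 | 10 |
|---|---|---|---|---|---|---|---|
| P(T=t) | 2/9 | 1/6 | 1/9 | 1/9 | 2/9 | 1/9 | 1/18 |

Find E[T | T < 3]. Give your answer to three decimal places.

-1.222

P(T < 3) = 2/9 + 1/6 + 1/9 = 1/2.
E[T | T < 3] = [(-2)·2/9 + (-1)·1/6 + 0·1/9] / (1/2)
 = -11/18 / (1/2)
 = -11/9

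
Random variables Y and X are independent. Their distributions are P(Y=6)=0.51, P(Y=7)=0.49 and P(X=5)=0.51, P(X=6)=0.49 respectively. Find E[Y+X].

11.98

E[Y+X] = Σ_y Σ_x (y+x) · P(Y=y)P(X=x)
 = 11·0.2601 + 12·0.2499 + 12·0.2499 + 13·0.2401
 = 2.8611 + 2.9988 + 2.9988 + 3.1213
 = 11.98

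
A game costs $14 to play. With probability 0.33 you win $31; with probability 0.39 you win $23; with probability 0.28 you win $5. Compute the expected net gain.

6.6

E[payout] = 31·0.33 + 23·0.39 + 5·0.28
 = 10.23 + 8.97 + 1.4
 = 20.6
Net = 20.6 - 14 = 6.6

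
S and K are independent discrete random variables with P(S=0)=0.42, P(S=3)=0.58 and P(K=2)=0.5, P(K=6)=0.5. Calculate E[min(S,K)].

E[min(S,K)] = Σ_s Σ_k min(s,k) · P(S=s)P(K=k)
 = 0·0.21 + 0·0.21 + 2·0.29 + 3·0.29
 = 0 + 0 + 0.58 + 0.87
 = 1.45

1.45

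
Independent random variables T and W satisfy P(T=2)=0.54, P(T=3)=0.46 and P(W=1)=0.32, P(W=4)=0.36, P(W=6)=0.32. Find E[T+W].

6.14

E[T+W] = Σ_t Σ_w (t+w) · P(T=t)P(W=w)
 = 3·0.1728 + 6·0.1944 + 8·0.1728 + 4·0.1472 + 7·0.1656 + 9·0.1472
 = 0.5184 + 1.1664 + 1.3824 + 0.5888 + 1.1592 + 1.3248
 = 6.14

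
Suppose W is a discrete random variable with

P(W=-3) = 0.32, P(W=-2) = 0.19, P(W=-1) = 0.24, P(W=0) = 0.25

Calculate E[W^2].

3.88

E[W^2] = Σ w^2·P(W=w)
 = 9·0.32 + 4·0.19 + 1·0.24 + 0·0.25
 = 2.88 + 0.76 + 0.24 + 0
 = 3.88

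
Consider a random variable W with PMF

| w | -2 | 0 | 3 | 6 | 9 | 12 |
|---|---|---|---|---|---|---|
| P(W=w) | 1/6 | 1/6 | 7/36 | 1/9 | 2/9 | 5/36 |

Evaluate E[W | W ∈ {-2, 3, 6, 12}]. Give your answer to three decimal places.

4.227

P(W ∈ {-2, 3, 6, 12}) = 1/6 + 7/36 + 1/9 + 5/36 = 11/18.
E[W | W ∈ {-2, 3, 6, 12}] = [(-2)·1/6 + 3·7/36 + 6·1/9 + 12·5/36] / (11/18)
 = 31/12 / (11/18)
 = 93/22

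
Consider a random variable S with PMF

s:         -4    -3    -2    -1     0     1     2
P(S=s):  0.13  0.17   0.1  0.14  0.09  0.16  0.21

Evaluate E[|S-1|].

2.21

E[|S-1|] = Σ |s-1|·P(S=s)
 = 5·0.13 + 4·0.17 + 3·0.1 + 2·0.14 + 1·0.09 + 0·0.16 + 1·0.21
 = 0.65 + 0.68 + 0.3 + 0.28 + 0.09 + 0 + 0.21
 = 2.21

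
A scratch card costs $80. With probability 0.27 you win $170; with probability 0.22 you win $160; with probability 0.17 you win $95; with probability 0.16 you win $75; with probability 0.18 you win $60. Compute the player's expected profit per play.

E[payout] = 170·0.27 + 160·0.22 + 95·0.17 + 75·0.16 + 60·0.18
 = 45.9 + 35.2 + 16.15 + 12 + 10.8
 = 120.05
Net = 120.05 - 80 = 40.05

40.05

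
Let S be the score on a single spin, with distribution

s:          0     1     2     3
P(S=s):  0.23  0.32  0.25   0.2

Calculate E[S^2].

E[S^2] = Σ s^2·P(S=s)
 = 0·0.23 + 1·0.32 + 4·0.25 + 9·0.2
 = 0 + 0.32 + 1 + 1.8
 = 3.12

3.12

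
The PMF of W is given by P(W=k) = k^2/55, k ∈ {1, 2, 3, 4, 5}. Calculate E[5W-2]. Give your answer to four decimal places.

E[5W-2] = Σ (5w-2)·P(W=w)
 = 3·1/55 + 8·4/55 + 13·9/55 + 18·16/55 + 23·5/11
 = 3/55 + 32/55 + 117/55 + 288/55 + 115/11
 = 203/11

18.4545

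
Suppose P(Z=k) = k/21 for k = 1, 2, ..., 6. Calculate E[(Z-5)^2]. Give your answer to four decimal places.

E[(Z-5)^2] = Σ (z-5)^2·P(Z=z)
 = 16·1/21 + 9·2/21 + 4·1/7 + 1·4/21 + 0·5/21 + 1·2/7
 = 16/21 + 6/7 + 4/7 + 4/21 + 0 + 2/7
 = 8/3

2.6667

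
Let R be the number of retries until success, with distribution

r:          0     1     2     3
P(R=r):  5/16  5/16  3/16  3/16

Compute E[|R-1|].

E[|R-1|] = Σ |r-1|·P(R=r)
 = 1·5/16 + 0·5/16 + 1·3/16 + 2·3/16
 = 5/16 + 0 + 3/16 + 3/8
 = 7/8

0.875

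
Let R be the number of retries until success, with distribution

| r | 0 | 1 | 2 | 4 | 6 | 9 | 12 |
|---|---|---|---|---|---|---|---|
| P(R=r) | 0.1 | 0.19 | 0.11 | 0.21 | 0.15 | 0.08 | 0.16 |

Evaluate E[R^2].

38.91

E[R^2] = Σ r^2·P(R=r)
 = 0·0.1 + 1·0.19 + 4·0.11 + 16·0.21 + 36·0.15 + 81·0.08 + 144·0.16
 = 0 + 0.19 + 0.44 + 3.36 + 5.4 + 6.48 + 23.04
 = 38.91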